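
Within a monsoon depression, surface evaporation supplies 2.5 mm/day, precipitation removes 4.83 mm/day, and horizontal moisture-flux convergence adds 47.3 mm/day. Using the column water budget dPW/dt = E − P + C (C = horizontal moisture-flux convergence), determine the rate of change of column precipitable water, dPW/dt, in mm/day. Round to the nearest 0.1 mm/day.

dPW/dt ≈ 45.0 mm/day

dPW/dt = E − P + C = 2.5 − 4.83 + (47.3) = 45.0 mm/day.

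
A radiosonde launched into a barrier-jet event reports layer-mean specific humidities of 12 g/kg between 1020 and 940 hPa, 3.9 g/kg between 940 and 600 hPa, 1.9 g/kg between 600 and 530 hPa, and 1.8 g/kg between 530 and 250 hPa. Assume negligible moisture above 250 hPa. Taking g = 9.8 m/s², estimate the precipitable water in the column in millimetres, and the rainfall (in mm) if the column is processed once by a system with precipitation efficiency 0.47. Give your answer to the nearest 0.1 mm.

PW ≈ 29.8 mm; rainfall ≈ 14.0 mm

Precipitable water is the column-integrated vapour mass per unit area: PW = (1/g) Σ q̄ Δp, with q in kg/kg and Δp in Pa (1 kg/m² of water = 1 mm).
Layer 1020–940 hPa: Δp = 80 hPa = 8000 Pa, q̄ = 0.012 kg/kg → 0.012 × 8000 / 9.8 = 9.80 mm
Layer 940–600 hPa: Δp = 340 hPa = 34000 Pa, q̄ = 0.0039 kg/kg → 0.0039 × 34000 / 9.8 = 13.53 mm
Layer 600–530 hPa: Δp = 70 hPa = 7000 Pa, q̄ = 0.0019 kg/kg → 0.0019 × 7000 / 9.8 = 1.36 mm
Layer 530–250 hPa: Δp = 280 hPa = 28000 Pa, q̄ = 0.0018 kg/kg → 0.0018 × 28000 / 9.8 = 5.14 mm
PW = 9.80 + 13.53 + 1.36 + 5.14 = 29.83 ≈ 29.8 mm.
Rainfall = ε × PW = 0.47 × 29.8 = 14.0 mm.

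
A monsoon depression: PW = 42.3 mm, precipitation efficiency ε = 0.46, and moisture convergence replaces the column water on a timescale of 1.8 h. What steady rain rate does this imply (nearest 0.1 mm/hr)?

Each overturning extracts ε × PW = 0.46 × 42.3 = 19.458 mm.
Rate = ε·PW / τ = 19.458 / 1.8 h = 10.8 mm/hr.

R ≈ 10.8 mm/hr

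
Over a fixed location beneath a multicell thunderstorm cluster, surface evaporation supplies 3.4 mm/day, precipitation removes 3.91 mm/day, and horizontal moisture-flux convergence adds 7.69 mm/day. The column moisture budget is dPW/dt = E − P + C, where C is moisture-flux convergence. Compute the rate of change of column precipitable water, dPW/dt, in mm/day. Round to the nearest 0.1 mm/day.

dPW/dt ≈ 7.2 mm/day

dPW/dt = E − P + C = 3.4 − 3.91 + (7.69) = 7.2 mm/day.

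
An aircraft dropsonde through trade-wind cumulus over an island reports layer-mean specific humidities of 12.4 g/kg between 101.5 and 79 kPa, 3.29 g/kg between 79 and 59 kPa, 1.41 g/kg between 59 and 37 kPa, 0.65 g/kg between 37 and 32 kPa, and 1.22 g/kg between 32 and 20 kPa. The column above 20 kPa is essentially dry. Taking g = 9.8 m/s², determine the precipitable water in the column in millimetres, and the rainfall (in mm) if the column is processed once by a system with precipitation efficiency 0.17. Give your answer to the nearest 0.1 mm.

Precipitable water is the column-integrated vapour mass per unit area: PW = (1/g) Σ q̄ Δp, with q in kg/kg and Δp in Pa (1 kg/m² of water = 1 mm).
Layer 101.5–79 kPa: Δp = 225 hPa = 22500 Pa, q̄ = 0.0124 kg/kg → 0.0124 × 22500 / 9.8 = 28.47 mm
Layer 79–59 kPa: Δp = 200 hPa = 20000 Pa, q̄ = 0.00329 kg/kg → 0.00329 × 20000 / 9.8 = 6.71 mm
Layer 59–37 kPa: Δp = 220 hPa = 22000 Pa, q̄ = 0.00141 kg/kg → 0.00141 × 22000 / 9.8 = 3.17 mm
Layer 37–32 kPa: Δp = 50 hPa = 5000 Pa, q̄ = 0.00065 kg/kg → 0.00065 × 5000 / 9.8 = 0.33 mm
Layer 32–20 kPa: Δp = 120 hPa = 12000 Pa, q̄ = 0.00122 kg/kg → 0.00122 × 12000 / 9.8 = 1.49 mm
PW = 28.47 + 6.71 + 3.17 + 0.33 + 1.49 = 40.17 ≈ 40.2 mm.
Rainfall = ε × PW = 0.17 × 40.2 = 6.8 mm.

PW ≈ 40.2 mm; rainfall ≈ 6.8 mm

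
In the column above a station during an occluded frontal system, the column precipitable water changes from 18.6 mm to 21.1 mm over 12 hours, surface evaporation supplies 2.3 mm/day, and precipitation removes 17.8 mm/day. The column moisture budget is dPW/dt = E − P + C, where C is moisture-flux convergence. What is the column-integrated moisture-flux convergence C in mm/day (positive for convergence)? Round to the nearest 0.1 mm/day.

dPW/dt = (21.1 − 18.6) mm / (12/24 day) = +5.000 mm/day.
C = dPW/dt − E + P = (+5.000) − 2.3 + 17.8 = 20.5 mm/day.

C ≈ 20.5 mm/day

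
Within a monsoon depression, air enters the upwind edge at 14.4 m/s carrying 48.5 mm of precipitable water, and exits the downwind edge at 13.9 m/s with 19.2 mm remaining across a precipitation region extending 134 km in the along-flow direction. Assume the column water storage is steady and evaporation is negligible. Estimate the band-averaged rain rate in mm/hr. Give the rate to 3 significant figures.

Column moisture flux per unit crosswind length is F = V × PW.
Inflow: F_in = 14.4 × 48.5 = 698.4 mm·m/s
Outflow: F_out = 13.9 × 19.2 = 266.88 mm·m/s
Steady-state rate R = (F_in − F_out)/L = (698.4 − 266.88) / 134000 m = 3.220e-03 mm/s.
R = 3.220e-03 × 3600 = 11.6 mm/hr.

R ≈ 11.6 mm/hr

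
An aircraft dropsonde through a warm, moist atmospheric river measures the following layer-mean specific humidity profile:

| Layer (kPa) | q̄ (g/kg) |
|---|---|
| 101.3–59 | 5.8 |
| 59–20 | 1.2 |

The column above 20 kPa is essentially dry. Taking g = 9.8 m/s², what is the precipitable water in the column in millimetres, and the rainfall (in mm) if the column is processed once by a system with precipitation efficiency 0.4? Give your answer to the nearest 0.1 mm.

PW ≈ 29.8 mm; rainfall ≈ 11.9 mm

Precipitable water is the column-integrated vapour mass per unit area: PW = (1/g) Σ q̄ Δp, with q in kg/kg and Δp in Pa (1 kg/m² of water = 1 mm).
Layer 101.3–59 kPa: Δp = 423 hPa = 42300 Pa, q̄ = 0.0058 kg/kg → 0.0058 × 42300 / 9.8 = 25.03 mm
Layer 59–20 kPa: Δp = 390 hPa = 39000 Pa, q̄ = 0.0012 kg/kg → 0.0012 × 39000 / 9.8 = 4.78 mm
PW = 25.03 + 4.78 = 29.81 ≈ 29.8 mm.
Rainfall = ε × PW = 0.4 × 29.8 = 11.9 mm.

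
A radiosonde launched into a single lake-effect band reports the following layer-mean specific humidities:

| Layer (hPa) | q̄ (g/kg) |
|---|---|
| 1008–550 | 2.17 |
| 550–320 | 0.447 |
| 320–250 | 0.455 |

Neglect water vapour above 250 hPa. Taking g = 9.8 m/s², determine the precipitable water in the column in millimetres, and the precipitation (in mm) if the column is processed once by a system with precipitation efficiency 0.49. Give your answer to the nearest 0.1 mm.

Precipitable water is the column-integrated vapour mass per unit area: PW = (1/g) Σ q̄ Δp, with q in kg/kg and Δp in Pa (1 kg/m² of water = 1 mm).
Layer 1008–550 hPa: Δp = 458 hPa = 45800 Pa, q̄ = 0.00217 kg/kg → 0.00217 × 45800 / 9.8 = 10.14 mm
Layer 550–320 hPa: Δp = 230 hPa = 23000 Pa, q̄ = 0.000447 kg/kg → 0.000447 × 23000 / 9.8 = 1.05 mm
Layer 320–250 hPa: Δp = 70 hPa = 7000 Pa, q̄ = 0.000455 kg/kg → 0.000455 × 7000 / 9.8 = 0.33 mm
PW = 10.14 + 1.05 + 0.33 = 11.52 ≈ 11.5 mm.
Precipitation = ε × PW = 0.49 × 11.5 = 5.6 mm.

PW ≈ 11.5 mm; precipitation ≈ 5.6 mm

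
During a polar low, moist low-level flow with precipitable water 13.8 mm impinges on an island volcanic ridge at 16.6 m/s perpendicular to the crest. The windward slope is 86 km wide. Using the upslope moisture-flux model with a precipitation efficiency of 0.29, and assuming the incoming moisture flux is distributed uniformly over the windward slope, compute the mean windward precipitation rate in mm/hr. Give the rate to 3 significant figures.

Incoming column moisture flux per unit ridge length: F = V × PW = 16.6 × 13.8 = 229.08 mm·m/s.
Spread over the 86 km slope with efficiency ε = 0.29: R = ε·F/W = 0.29 × 229.08 / 86000 m = 7.725e-04 mm/s.
R = 7.725e-04 × 3600 = 2.78 mm/hr.

R ≈ 2.78 mm/hr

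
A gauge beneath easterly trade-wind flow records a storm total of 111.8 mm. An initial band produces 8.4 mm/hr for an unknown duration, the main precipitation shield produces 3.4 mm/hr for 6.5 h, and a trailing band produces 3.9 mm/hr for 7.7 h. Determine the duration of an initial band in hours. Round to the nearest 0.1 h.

duration ≈ 7.1 h

Known phases: 3.4 × 6.5 + 3.9 × 7.7 = 22.1 + 30.03 = 52.13 mm.
Remaining depth = 111.8 − 52.13 = 59.67 mm.
Duration = 59.67 / 8.4 = 7.1 h.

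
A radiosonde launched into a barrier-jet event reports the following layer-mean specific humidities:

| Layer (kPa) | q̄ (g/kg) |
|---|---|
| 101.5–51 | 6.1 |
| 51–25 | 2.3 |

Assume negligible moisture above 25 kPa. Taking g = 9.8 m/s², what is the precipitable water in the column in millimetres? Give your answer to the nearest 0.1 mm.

Precipitable water is the column-integrated vapour mass per unit area: PW = (1/g) Σ q̄ Δp, with q in kg/kg and Δp in Pa (1 kg/m² of water = 1 mm).
Layer 101.5–51 kPa: Δp = 505 hPa = 50500 Pa, q̄ = 0.0061 kg/kg → 0.0061 × 50500 / 9.8 = 31.43 mm
Layer 51–25 kPa: Δp = 260 hPa = 26000 Pa, q̄ = 0.0023 kg/kg → 0.0023 × 26000 / 9.8 = 6.10 mm
PW = 31.43 + 6.10 = 37.53 ≈ 37.5 mm.

PW ≈ 37.5 mm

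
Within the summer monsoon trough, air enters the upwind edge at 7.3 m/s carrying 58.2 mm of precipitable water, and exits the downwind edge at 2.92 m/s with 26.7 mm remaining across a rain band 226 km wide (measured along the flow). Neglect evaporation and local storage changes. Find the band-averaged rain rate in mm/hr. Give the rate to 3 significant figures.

R ≈ 5.53 mm/hr

Column moisture flux per unit crosswind length is F = V × PW.
Inflow: F_in = 7.3 × 58.2 = 424.86 mm·m/s
Outflow: F_out = 2.92 × 26.7 = 77.964 mm·m/s
Steady-state rate R = (F_in − F_out)/L = (424.86 − 77.964) / 226000 m = 1.535e-03 mm/s.
R = 1.535e-03 × 3600 = 5.53 mm/hr.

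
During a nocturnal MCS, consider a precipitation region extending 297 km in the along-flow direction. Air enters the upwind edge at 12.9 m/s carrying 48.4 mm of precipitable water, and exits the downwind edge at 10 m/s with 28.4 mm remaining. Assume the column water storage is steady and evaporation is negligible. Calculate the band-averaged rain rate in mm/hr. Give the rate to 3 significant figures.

R ≈ 4.13 mm/hr

Column moisture flux per unit crosswind length is F = V × PW.
Inflow: F_in = 12.9 × 48.4 = 624.36 mm·m/s
Outflow: F_out = 10 × 28.4 = 284 mm·m/s
Steady-state rate R = (F_in − F_out)/L = (624.36 − 284) / 297000 m = 1.146e-03 mm/s.
R = 1.146e-03 × 3600 = 4.13 mm/hr.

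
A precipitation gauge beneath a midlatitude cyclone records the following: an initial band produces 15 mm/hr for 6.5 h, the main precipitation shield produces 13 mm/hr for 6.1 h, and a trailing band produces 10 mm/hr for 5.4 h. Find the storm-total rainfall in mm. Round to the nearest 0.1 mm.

total ≈ 230.8 mm

Total = Σ Rᵢ Δtᵢ = 15 × 6.5 + 13 × 6.1 + 10 × 5.4
      = 97.5 + 79.3 + 54 = 230.8 mm.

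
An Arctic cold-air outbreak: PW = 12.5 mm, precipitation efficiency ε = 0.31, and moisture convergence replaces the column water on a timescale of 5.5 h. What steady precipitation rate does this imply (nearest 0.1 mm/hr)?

R ≈ 0.7 mm/hr

Each overturning extracts ε × PW = 0.31 × 12.5 = 3.875 mm.
Rate = ε·PW / τ = 3.875 / 5.5 h = 0.7 mm/hr.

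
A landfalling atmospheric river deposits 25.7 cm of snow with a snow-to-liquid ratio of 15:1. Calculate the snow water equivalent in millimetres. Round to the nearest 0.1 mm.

SWE ≈ 17.1 mm

SWE = snow depth / ratio = 25.7 cm / 15 = 1.713 cm = 17.1 mm.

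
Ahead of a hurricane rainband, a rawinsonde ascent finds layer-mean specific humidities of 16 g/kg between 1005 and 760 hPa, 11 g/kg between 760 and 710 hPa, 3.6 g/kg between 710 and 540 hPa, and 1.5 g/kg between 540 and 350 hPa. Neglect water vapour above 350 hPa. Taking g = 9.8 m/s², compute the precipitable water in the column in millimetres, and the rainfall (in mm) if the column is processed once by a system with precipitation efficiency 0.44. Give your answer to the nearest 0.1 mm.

Precipitable water is the column-integrated vapour mass per unit area: PW = (1/g) Σ q̄ Δp, with q in kg/kg and Δp in Pa (1 kg/m² of water = 1 mm).
Layer 1005–760 hPa: Δp = 245 hPa = 24500 Pa, q̄ = 0.016 kg/kg → 0.016 × 24500 / 9.8 = 40.00 mm
Layer 760–710 hPa: Δp = 50 hPa = 5000 Pa, q̄ = 0.011 kg/kg → 0.011 × 5000 / 9.8 = 5.61 mm
Layer 710–540 hPa: Δp = 170 hPa = 17000 Pa, q̄ = 0.0036 kg/kg → 0.0036 × 17000 / 9.8 = 6.24 mm
Layer 540–350 hPa: Δp = 190 hPa = 19000 Pa, q̄ = 0.0015 kg/kg → 0.0015 × 19000 / 9.8 = 2.91 mm
PW = 40.00 + 5.61 + 6.24 + 2.91 = 54.76 ≈ 54.8 mm.
Rainfall = ε × PW = 0.44 × 54.8 = 24.1 mm.

PW ≈ 54.8 mm; rainfall ≈ 24.1 mm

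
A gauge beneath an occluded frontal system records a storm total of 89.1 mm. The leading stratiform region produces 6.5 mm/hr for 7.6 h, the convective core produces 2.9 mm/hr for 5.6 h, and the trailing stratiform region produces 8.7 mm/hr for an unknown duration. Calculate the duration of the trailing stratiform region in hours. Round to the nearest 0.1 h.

Known phases: 6.5 × 7.6 + 2.9 × 5.6 = 49.4 + 16.24 = 65.64 mm.
Remaining depth = 89.1 − 65.64 = 23.46 mm.
Duration = 23.46 / 8.7 = 2.7 h.

duration ≈ 2.7 h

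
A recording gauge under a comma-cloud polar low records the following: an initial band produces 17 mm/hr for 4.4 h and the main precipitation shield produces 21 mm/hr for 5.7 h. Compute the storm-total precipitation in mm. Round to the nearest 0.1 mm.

total ≈ 194.5 mm

Total = Σ Rᵢ Δtᵢ = 17 × 4.4 + 21 × 5.7
      = 74.8 + 119.7 = 194.5 mm.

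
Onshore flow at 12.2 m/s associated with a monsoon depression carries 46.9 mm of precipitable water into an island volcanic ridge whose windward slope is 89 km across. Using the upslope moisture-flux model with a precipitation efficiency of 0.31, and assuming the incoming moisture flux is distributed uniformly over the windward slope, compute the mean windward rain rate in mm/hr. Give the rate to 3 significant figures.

Incoming column moisture flux per unit ridge length: F = V × PW = 12.2 × 46.9 = 572.18 mm·m/s.
Spread over the 89 km slope with efficiency ε = 0.31: R = ε·F/W = 0.31 × 572.18 / 89000 m = 1.993e-03 mm/s.
R = 1.993e-03 × 3600 = 7.17 mm/hr.

R ≈ 7.17 mm/hr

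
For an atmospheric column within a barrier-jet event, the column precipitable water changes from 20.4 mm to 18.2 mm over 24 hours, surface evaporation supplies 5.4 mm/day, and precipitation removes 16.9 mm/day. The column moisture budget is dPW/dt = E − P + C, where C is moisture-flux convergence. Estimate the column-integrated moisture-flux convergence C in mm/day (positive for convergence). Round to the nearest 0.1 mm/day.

C ≈ 9.3 mm/day

dPW/dt = (18.2 − 20.4) mm / (24/24 day) = -2.200 mm/day.
C = dPW/dt − E + P = (-2.200) − 5.4 + 16.9 = 9.3 mm/day.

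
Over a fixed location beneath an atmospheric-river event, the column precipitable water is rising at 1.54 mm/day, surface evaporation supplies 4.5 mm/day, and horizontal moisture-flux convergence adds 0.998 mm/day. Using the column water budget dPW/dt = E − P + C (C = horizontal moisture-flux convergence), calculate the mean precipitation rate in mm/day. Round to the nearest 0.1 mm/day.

P ≈ 4.0 mm/day

dPW/dt = +1.54 mm/day.
P = E + C − dPW/dt = 4.5 + (0.998) − (+1.54) = 4.0 mm/day.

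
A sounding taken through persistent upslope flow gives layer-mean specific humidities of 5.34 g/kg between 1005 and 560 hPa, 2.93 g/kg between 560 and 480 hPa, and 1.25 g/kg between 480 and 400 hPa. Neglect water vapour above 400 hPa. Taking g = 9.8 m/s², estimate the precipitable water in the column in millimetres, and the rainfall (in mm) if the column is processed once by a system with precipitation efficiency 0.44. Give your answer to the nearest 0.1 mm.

Precipitable water is the column-integrated vapour mass per unit area: PW = (1/g) Σ q̄ Δp, with q in kg/kg and Δp in Pa (1 kg/m² of water = 1 mm).
Layer 1005–560 hPa: Δp = 445 hPa = 44500 Pa, q̄ = 0.00534 kg/kg → 0.00534 × 44500 / 9.8 = 24.25 mm
Layer 560–480 hPa: Δp = 80 hPa = 8000 Pa, q̄ = 0.00293 kg/kg → 0.00293 × 8000 / 9.8 = 2.39 mm
Layer 480–400 hPa: Δp = 80 hPa = 8000 Pa, q̄ = 0.00125 kg/kg → 0.00125 × 8000 / 9.8 = 1.02 mm
PW = 24.25 + 2.39 + 1.02 = 27.66 ≈ 27.7 mm.
Rainfall = ε × PW = 0.44 × 27.7 = 12.2 mm.

PW ≈ 27.7 mm; rainfall ≈ 12.2 mm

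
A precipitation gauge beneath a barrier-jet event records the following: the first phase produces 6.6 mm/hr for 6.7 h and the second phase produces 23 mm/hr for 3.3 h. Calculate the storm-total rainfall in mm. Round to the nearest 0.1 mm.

Total = Σ Rᵢ Δtᵢ = 6.6 × 6.7 + 23 × 3.3
      = 44.22 + 75.9 = 120.1 mm.

total ≈ 120.1 mm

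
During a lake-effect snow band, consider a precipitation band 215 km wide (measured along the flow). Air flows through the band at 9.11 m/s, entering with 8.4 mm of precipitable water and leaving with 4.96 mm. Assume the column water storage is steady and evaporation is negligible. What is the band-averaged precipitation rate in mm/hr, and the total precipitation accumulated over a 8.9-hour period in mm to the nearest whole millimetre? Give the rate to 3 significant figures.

Column moisture flux per unit crosswind length is F = V × PW.
Inflow: F_in = 9.11 × 8.4 = 76.524 mm·m/s
Outflow: F_out = 9.11 × 4.96 = 45.1856 mm·m/s
Steady-state rate R = (F_in − F_out)/L = (76.524 − 45.1856) / 215000 m = 1.458e-04 mm/s.
R = 1.458e-04 × 3600 = 0.525 mm/hr.
Over 8.9 h: total = 0.525 × 8.9 = 4.6725 ≈ 5 mm.

R ≈ 0.525 mm/hr; total ≈ 5 mm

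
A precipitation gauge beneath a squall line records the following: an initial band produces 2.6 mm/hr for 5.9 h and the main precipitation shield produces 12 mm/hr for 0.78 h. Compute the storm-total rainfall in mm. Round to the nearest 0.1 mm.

Total = Σ Rᵢ Δtᵢ = 2.6 × 5.9 + 12 × 0.78
      = 15.34 + 9.36 = 24.7 mm.

total ≈ 24.7 mm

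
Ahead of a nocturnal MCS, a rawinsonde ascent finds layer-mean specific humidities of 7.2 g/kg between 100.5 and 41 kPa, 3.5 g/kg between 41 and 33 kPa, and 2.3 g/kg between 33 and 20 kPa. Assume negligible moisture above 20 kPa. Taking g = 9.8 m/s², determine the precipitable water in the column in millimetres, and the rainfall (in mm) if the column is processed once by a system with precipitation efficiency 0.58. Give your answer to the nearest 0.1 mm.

Precipitable water is the column-integrated vapour mass per unit area: PW = (1/g) Σ q̄ Δp, with q in kg/kg and Δp in Pa (1 kg/m² of water = 1 mm).
Layer 100.5–41 kPa: Δp = 595 hPa = 59500 Pa, q̄ = 0.0072 kg/kg → 0.0072 × 59500 / 9.8 = 43.71 mm
Layer 41–33 kPa: Δp = 80 hPa = 8000 Pa, q̄ = 0.0035 kg/kg → 0.0035 × 8000 / 9.8 = 2.86 mm
Layer 33–20 kPa: Δp = 130 hPa = 13000 Pa, q̄ = 0.0023 kg/kg → 0.0023 × 13000 / 9.8 = 3.05 mm
PW = 43.71 + 2.86 + 3.05 = 49.62 ≈ 49.6 mm.
Rainfall = ε × PW = 0.58 × 49.6 = 28.8 mm.

PW ≈ 49.6 mm; rainfall ≈ 28.8 mm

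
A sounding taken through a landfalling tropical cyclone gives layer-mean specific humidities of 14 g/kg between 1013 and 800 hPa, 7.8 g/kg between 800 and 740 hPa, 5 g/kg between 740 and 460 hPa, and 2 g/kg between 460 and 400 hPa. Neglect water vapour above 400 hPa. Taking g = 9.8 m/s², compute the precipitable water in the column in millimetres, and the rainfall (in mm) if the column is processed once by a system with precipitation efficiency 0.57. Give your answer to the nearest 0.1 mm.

Precipitable water is the column-integrated vapour mass per unit area: PW = (1/g) Σ q̄ Δp, with q in kg/kg and Δp in Pa (1 kg/m² of water = 1 mm).
Layer 1013–800 hPa: Δp = 213 hPa = 21300 Pa, q̄ = 0.014 kg/kg → 0.014 × 21300 / 9.8 = 30.43 mm
Layer 800–740 hPa: Δp = 60 hPa = 6000 Pa, q̄ = 0.0078 kg/kg → 0.0078 × 6000 / 9.8 = 4.78 mm
Layer 740–460 hPa: Δp = 280 hPa = 28000 Pa, q̄ = 0.005 kg/kg → 0.005 × 28000 / 9.8 = 14.29 mm
Layer 460–400 hPa: Δp = 60 hPa = 6000 Pa, q̄ = 0.002 kg/kg → 0.002 × 6000 / 9.8 = 1.22 mm
PW = 30.43 + 4.78 + 14.29 + 1.22 = 50.72 ≈ 50.7 mm.
Rainfall = ε × PW = 0.57 × 50.7 = 28.9 mm.

PW ≈ 50.7 mm; rainfall ≈ 28.9 mm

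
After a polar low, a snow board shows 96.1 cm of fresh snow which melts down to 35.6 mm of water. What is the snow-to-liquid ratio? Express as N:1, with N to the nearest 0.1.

Ratio = snow depth / SWE = 961 mm / 35.6 mm = 27.0, i.e. 27.0:1.

ratio ≈ 27.0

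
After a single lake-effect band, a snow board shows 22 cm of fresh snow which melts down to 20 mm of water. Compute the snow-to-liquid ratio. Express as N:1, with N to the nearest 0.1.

Ratio = snow depth / SWE = 220 mm / 20 mm = 11.0, i.e. 11.0:1.

ratio ≈ 11.0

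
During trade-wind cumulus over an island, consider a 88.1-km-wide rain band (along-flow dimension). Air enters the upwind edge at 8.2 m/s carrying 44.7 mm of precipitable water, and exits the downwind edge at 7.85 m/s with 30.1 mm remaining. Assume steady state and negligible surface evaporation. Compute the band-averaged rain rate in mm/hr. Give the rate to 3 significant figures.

R ≈ 5.32 mm/hr

Column moisture flux per unit crosswind length is F = V × PW.
Inflow: F_in = 8.2 × 44.7 = 366.54 mm·m/s
Outflow: F_out = 7.85 × 30.1 = 236.285 mm·m/s
Steady-state rate R = (F_in − F_out)/L = (366.54 − 236.285) / 88100 m = 1.478e-03 mm/s.
R = 1.478e-03 × 3600 = 5.32 mm/hr.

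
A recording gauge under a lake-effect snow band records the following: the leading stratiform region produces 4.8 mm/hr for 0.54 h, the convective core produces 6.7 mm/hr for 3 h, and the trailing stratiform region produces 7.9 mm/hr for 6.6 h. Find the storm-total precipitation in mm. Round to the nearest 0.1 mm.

total ≈ 74.8 mm

Total = Σ Rᵢ Δtᵢ = 4.8 × 0.54 + 6.7 × 3 + 7.9 × 6.6
      = 2.592 + 20.1 + 52.14 = 74.8 mm.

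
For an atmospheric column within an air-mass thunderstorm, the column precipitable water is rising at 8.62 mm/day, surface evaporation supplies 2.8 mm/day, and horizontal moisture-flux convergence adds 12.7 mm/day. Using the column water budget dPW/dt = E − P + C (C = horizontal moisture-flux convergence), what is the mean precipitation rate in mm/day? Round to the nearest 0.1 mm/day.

dPW/dt = +8.62 mm/day.
P = E + C − dPW/dt = 2.8 + (12.7) − (+8.62) = 6.9 mm/day.

P ≈ 6.9 mm/day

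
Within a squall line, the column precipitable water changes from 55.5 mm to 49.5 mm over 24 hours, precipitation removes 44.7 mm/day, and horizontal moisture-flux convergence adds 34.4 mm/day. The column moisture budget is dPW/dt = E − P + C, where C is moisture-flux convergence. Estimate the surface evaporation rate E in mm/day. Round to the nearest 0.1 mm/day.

dPW/dt = (49.5 − 55.5) mm / (24/24 day) = -6.000 mm/day.
E = dPW/dt + P − C = (-6.000) + 44.7 − (34.4) = 4.3 mm/day.

E ≈ 4.3 mm/day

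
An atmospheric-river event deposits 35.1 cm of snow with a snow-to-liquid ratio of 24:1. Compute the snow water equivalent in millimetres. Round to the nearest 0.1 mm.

SWE = snow depth / ratio = 35.1 cm / 24 = 1.463 cm = 14.6 mm.

SWE ≈ 14.6 mm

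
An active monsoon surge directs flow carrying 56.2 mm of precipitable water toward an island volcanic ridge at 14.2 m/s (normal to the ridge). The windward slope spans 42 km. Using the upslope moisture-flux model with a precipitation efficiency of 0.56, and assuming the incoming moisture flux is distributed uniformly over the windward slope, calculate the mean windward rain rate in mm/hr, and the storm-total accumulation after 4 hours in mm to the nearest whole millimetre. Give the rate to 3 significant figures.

Incoming column moisture flux per unit ridge length: F = V × PW = 14.2 × 56.2 = 798.04 mm·m/s.
Spread over the 42 km slope with efficiency ε = 0.56: R = ε·F/W = 0.56 × 798.04 / 42000 m = 1.064e-02 mm/s.
R = 1.064e-02 × 3600 = 38.3 mm/hr.
Over 4 h: total = 38.3 × 4 = 153.2 ≈ 153 mm.

R ≈ 38.3 mm/hr; total ≈ 153 mm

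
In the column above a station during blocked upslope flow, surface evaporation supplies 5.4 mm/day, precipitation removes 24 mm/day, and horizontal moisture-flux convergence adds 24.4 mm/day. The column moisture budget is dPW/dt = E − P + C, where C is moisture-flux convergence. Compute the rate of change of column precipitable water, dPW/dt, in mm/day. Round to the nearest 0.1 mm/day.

dPW/dt = E − P + C = 5.4 − 24 + (24.4) = 5.8 mm/day.

dPW/dt ≈ 5.8 mm/day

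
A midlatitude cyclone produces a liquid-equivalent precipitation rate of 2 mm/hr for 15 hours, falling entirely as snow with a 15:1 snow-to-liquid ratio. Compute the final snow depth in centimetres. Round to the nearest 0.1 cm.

Liquid-equivalent depth = 2 × 15 = 30 mm.
Snow depth = 30 mm × 15 = 450 mm = 45.0 cm.

snow depth ≈ 45.0 cm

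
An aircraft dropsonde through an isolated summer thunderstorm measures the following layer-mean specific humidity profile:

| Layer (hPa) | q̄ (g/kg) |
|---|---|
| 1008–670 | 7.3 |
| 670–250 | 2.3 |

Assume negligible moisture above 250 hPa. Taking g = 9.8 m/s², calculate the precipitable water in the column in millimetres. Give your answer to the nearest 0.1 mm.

Precipitable water is the column-integrated vapour mass per unit area: PW = (1/g) Σ q̄ Δp, with q in kg/kg and Δp in Pa (1 kg/m² of water = 1 mm).
Layer 1008–670 hPa: Δp = 338 hPa = 33800 Pa, q̄ = 0.0073 kg/kg → 0.0073 × 33800 / 9.8 = 25.18 mm
Layer 670–250 hPa: Δp = 420 hPa = 42000 Pa, q̄ = 0.0023 kg/kg → 0.0023 × 42000 / 9.8 = 9.86 mm
PW = 25.18 + 9.86 = 35.04 ≈ 35.0 mm.

PW ≈ 35.0 mm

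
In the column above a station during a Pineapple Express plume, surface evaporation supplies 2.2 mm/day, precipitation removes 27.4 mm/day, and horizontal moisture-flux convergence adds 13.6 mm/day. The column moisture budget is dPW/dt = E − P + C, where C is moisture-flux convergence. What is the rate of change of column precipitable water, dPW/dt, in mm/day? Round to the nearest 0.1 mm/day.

dPW/dt ≈ -11.6 mm/day

dPW/dt = E − P + C = 2.2 − 27.4 + (13.6) = -11.6 mm/day.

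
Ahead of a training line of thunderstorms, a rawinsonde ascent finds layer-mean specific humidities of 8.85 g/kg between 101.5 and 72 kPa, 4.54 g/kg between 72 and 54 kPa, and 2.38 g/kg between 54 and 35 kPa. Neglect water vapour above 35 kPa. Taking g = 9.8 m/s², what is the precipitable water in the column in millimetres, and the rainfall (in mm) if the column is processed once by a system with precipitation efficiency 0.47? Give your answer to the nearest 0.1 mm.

PW ≈ 39.6 mm; rainfall ≈ 18.6 mm

Precipitable water is the column-integrated vapour mass per unit area: PW = (1/g) Σ q̄ Δp, with q in kg/kg and Δp in Pa (1 kg/m² of water = 1 mm).
Layer 101.5–72 kPa: Δp = 295 hPa = 29500 Pa, q̄ = 0.00885 kg/kg → 0.00885 × 29500 / 9.8 = 26.64 mm
Layer 72–54 kPa: Δp = 180 hPa = 18000 Pa, q̄ = 0.00454 kg/kg → 0.00454 × 18000 / 9.8 = 8.34 mm
Layer 54–35 kPa: Δp = 190 hPa = 19000 Pa, q̄ = 0.00238 kg/kg → 0.00238 × 19000 / 9.8 = 4.61 mm
PW = 26.64 + 8.34 + 4.61 = 39.59 ≈ 39.6 mm.
Rainfall = ε × PW = 0.47 × 39.6 = 18.6 mm.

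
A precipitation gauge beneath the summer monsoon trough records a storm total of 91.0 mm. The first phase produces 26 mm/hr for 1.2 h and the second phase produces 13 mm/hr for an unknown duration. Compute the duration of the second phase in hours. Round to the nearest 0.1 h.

Known phases: 26 × 1.2 = 31.2 mm.
Remaining depth = 91.0 − 31.2 = 59.8 mm.
Duration = 59.8 / 13 = 4.6 h.

duration ≈ 4.6 h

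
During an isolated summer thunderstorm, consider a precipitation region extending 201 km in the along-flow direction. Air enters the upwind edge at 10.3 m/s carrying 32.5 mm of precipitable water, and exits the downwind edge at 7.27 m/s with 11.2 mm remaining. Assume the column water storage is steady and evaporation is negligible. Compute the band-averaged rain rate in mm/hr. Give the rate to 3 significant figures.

R ≈ 4.54 mm/hr

Column moisture flux per unit crosswind length is F = V × PW.
Inflow: F_in = 10.3 × 32.5 = 334.75 mm·m/s
Outflow: F_out = 7.27 × 11.2 = 81.424 mm·m/s
Steady-state rate R = (F_in − F_out)/L = (334.75 − 81.424) / 201000 m = 1.260e-03 mm/s.
R = 1.260e-03 × 3600 = 4.54 mm/hr.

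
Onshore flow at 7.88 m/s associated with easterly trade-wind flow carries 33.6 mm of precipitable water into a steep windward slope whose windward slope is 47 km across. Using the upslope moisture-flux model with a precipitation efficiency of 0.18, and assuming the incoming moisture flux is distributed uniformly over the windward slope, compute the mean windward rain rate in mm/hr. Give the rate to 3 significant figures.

R ≈ 3.65 mm/hr

Incoming column moisture flux per unit ridge length: F = V × PW = 7.88 × 33.6 = 264.768 mm·m/s.
Spread over the 47 km slope with efficiency ε = 0.18: R = ε·F/W = 0.18 × 264.768 / 47000 m = 1.014e-03 mm/s.
R = 1.014e-03 × 3600 = 3.65 mm/hr.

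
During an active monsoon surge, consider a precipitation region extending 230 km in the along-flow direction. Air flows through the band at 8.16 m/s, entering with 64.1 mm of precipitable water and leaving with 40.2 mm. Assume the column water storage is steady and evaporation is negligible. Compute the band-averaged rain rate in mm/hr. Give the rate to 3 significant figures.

Column moisture flux per unit crosswind length is F = V × PW.
Inflow: F_in = 8.16 × 64.1 = 523.056 mm·m/s
Outflow: F_out = 8.16 × 40.2 = 328.032 mm·m/s
Steady-state rate R = (F_in − F_out)/L = (523.056 − 328.032) / 230000 m = 8.479e-04 mm/s.
R = 8.479e-04 × 3600 = 3.05 mm/hr.

R ≈ 3.05 mm/hr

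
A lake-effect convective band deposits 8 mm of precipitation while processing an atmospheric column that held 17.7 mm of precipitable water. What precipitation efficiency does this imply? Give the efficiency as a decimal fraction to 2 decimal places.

ε ≈ 0.45

ε = precipitation / PW = 8 / 17.7 = 0.45.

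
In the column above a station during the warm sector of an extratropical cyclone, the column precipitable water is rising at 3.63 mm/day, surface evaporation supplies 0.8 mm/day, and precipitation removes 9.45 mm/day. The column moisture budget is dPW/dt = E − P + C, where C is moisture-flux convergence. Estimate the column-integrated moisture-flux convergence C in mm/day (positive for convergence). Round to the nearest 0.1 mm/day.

dPW/dt = +3.63 mm/day.
C = dPW/dt − E + P = (+3.63) − 0.8 + 9.45 = 12.3 mm/day.

C ≈ 12.3 mm/day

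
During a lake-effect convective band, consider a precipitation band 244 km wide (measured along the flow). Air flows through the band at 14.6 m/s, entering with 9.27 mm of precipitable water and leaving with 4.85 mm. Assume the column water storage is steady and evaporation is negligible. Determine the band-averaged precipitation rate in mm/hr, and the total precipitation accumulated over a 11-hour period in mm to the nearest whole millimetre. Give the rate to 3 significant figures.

Column moisture flux per unit crosswind length is F = V × PW.
Inflow: F_in = 14.6 × 9.27 = 135.342 mm·m/s
Outflow: F_out = 14.6 × 4.85 = 70.81 mm·m/s
Steady-state rate R = (F_in − F_out)/L = (135.342 − 70.81) / 244000 m = 2.645e-04 mm/s.
R = 2.645e-04 × 3600 = 0.952 mm/hr.
Over 11 h: total = 0.952 × 11 = 10.472 ≈ 10 mm.

R ≈ 0.952 mm/hr; total ≈ 10 mm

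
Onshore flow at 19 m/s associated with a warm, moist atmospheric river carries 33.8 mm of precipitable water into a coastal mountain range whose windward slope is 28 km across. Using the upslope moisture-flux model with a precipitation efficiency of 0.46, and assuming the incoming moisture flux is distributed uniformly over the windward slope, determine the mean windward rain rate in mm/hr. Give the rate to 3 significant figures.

Incoming column moisture flux per unit ridge length: F = V × PW = 19 × 33.8 = 642.2 mm·m/s.
Spread over the 28 km slope with efficiency ε = 0.46: R = ε·F/W = 0.46 × 642.2 / 28000 m = 1.055e-02 mm/s.
R = 1.055e-02 × 3600 = 38.0 mm/hr.

R ≈ 38.0 mm/hr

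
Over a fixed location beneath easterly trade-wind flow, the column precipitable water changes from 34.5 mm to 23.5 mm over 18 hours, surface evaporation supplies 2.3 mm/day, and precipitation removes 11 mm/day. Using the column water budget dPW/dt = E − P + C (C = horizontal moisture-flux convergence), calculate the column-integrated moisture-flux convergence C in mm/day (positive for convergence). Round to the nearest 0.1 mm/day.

C ≈ -6.0 mm/day

dPW/dt = (23.5 − 34.5) mm / (18/24 day) = -14.667 mm/day.
C = dPW/dt − E + P = (-14.667) − 2.3 + 11 = -6.0 mm/day.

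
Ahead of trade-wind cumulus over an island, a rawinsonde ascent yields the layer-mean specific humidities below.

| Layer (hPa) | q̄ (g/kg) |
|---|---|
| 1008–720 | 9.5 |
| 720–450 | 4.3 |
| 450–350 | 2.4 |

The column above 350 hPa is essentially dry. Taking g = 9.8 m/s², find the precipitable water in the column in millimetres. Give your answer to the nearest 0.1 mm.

Precipitable water is the column-integrated vapour mass per unit area: PW = (1/g) Σ q̄ Δp, with q in kg/kg and Δp in Pa (1 kg/m² of water = 1 mm).
Layer 1008–720 hPa: Δp = 288 hPa = 28800 Pa, q̄ = 0.0095 kg/kg → 0.0095 × 28800 / 9.8 = 27.92 mm
Layer 720–450 hPa: Δp = 270 hPa = 27000 Pa, q̄ = 0.0043 kg/kg → 0.0043 × 27000 / 9.8 = 11.85 mm
Layer 450–350 hPa: Δp = 100 hPa = 10000 Pa, q̄ = 0.0024 kg/kg → 0.0024 × 10000 / 9.8 = 2.45 mm
PW = 27.92 + 11.85 + 2.45 = 42.22 ≈ 42.2 mm.

PW ≈ 42.2 mm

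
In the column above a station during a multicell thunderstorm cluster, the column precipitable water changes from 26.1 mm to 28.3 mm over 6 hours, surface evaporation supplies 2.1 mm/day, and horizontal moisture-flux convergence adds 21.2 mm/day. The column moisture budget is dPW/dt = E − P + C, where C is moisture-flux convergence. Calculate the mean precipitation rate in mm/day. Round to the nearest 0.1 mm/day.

dPW/dt = (28.3 − 26.1) mm / (6/24 day) = +8.800 mm/day.
P = E + C − dPW/dt = 2.1 + (21.2) − (+8.800) = 14.5 mm/day.

P ≈ 14.5 mm/day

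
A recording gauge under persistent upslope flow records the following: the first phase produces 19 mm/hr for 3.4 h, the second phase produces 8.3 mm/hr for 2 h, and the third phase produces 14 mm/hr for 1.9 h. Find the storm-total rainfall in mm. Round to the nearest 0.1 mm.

total ≈ 107.8 mm

Total = Σ Rᵢ Δtᵢ = 19 × 3.4 + 8.3 × 2 + 14 × 1.9
      = 64.6 + 16.6 + 26.6 = 107.8 mm.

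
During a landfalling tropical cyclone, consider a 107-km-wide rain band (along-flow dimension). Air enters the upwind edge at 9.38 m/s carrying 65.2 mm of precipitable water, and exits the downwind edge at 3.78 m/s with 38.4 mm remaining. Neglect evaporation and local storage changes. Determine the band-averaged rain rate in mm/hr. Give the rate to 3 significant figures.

Column moisture flux per unit crosswind length is F = V × PW.
Inflow: F_in = 9.38 × 65.2 = 611.576 mm·m/s
Outflow: F_out = 3.78 × 38.4 = 145.152 mm·m/s
Steady-state rate R = (F_in − F_out)/L = (611.576 − 145.152) / 107000 m = 4.359e-03 mm/s.
R = 4.359e-03 × 3600 = 15.7 mm/hr.

R ≈ 15.7 mm/hr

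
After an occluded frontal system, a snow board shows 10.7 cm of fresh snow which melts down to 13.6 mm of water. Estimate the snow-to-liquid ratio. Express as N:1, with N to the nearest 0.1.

Ratio = snow depth / SWE = 107 mm / 13.6 mm = 7.9, i.e. 7.9:1.

ratio ≈ 7.9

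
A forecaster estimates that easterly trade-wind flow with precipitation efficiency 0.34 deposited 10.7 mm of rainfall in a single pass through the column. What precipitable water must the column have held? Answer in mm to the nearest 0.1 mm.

PW ≈ 31.5 mm

PW = rainfall / ε = 10.7 / 0.34 = 31.5 mm.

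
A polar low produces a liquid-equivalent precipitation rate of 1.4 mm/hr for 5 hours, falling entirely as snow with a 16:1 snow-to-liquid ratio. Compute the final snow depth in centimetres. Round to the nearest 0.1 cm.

snow depth ≈ 11.2 cm

Liquid-equivalent depth = 1.4 × 5 = 7 mm.
Snow depth = 7 mm × 16 = 112 mm = 11.2 cm.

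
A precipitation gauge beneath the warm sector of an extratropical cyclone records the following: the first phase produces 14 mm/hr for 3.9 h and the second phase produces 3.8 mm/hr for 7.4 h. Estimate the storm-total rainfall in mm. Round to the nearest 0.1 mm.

total ≈ 82.7 mm

Total = Σ Rᵢ Δtᵢ = 14 × 3.9 + 3.8 × 7.4
      = 54.6 + 28.12 = 82.7 mm.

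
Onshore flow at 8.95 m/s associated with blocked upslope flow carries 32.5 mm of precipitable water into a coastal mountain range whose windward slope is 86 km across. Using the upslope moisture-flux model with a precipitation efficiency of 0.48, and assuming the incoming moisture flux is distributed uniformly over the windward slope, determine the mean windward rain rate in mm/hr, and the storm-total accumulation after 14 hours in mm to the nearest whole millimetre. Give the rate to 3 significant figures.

Incoming column moisture flux per unit ridge length: F = V × PW = 8.95 × 32.5 = 290.875 mm·m/s.
Spread over the 86 km slope with efficiency ε = 0.48: R = ε·F/W = 0.48 × 290.875 / 86000 m = 1.623e-03 mm/s.
R = 1.623e-03 × 3600 = 5.84 mm/hr.
Over 14 h: total = 5.84 × 14 = 81.76 ≈ 82 mm.

R ≈ 5.84 mm/hr; total ≈ 82 mm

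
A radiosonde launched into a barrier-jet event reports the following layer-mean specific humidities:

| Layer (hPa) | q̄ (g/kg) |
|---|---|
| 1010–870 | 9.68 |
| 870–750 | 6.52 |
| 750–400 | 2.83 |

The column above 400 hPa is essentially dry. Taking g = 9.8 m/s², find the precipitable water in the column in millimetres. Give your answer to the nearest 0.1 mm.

PW ≈ 31.9 mm

Precipitable water is the column-integrated vapour mass per unit area: PW = (1/g) Σ q̄ Δp, with q in kg/kg and Δp in Pa (1 kg/m² of water = 1 mm).
Layer 1010–870 hPa: Δp = 140 hPa = 14000 Pa, q̄ = 0.00968 kg/kg → 0.00968 × 14000 / 9.8 = 13.83 mm
Layer 870–750 hPa: Δp = 120 hPa = 12000 Pa, q̄ = 0.00652 kg/kg → 0.00652 × 12000 / 9.8 = 7.98 mm
Layer 750–400 hPa: Δp = 350 hPa = 35000 Pa, q̄ = 0.00283 kg/kg → 0.00283 × 35000 / 9.8 = 10.11 mm
PW = 13.83 + 7.98 + 10.11 = 31.92 ≈ 31.9 mm.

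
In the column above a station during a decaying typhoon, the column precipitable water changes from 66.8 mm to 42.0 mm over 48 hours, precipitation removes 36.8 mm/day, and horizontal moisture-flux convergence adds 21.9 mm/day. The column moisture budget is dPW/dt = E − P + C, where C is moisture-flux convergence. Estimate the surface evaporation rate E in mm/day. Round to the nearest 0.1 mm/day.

dPW/dt = (42.0 − 66.8) mm / (48/24 day) = -12.400 mm/day.
E = dPW/dt + P − C = (-12.400) + 36.8 − (21.9) = 2.5 mm/day.

E ≈ 2.5 mm/day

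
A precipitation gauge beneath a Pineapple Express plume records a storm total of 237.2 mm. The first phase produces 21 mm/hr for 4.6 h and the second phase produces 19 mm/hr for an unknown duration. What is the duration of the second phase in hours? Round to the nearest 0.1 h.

duration ≈ 7.4 h

Known phases: 21 × 4.6 = 96.6 mm.
Remaining depth = 237.2 − 96.6 = 140.6 mm.
Duration = 140.6 / 19 = 7.4 h.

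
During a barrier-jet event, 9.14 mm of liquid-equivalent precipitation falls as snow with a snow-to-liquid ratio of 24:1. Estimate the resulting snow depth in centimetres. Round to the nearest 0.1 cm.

Snow depth = liquid × ratio = 9.14 mm × 24 = 219.36 mm = 21.9 cm.

snow depth ≈ 21.9 cm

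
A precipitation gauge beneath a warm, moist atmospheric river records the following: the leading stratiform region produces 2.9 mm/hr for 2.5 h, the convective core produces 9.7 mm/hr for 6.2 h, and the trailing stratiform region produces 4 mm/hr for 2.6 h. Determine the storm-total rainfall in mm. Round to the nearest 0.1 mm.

total ≈ 77.8 mm

Total = Σ Rᵢ Δtᵢ = 2.9 × 2.5 + 9.7 × 6.2 + 4 × 2.6
      = 7.25 + 60.14 + 10.4 = 77.8 mm.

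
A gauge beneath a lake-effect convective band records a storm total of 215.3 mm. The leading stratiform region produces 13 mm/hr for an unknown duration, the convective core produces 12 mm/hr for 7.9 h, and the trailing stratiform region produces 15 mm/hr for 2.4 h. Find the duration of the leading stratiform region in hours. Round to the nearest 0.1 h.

duration ≈ 6.5 h

Known phases: 12 × 7.9 + 15 × 2.4 = 94.8 + 36 = 130.8 mm.
Remaining depth = 215.3 − 130.8 = 84.5 mm.
Duration = 84.5 / 13 = 6.5 h.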